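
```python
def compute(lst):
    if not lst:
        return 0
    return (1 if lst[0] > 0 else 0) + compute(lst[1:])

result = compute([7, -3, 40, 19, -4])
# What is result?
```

Count of positive elements in [7, -3, 40, 19, -4] = 3

Answer: 3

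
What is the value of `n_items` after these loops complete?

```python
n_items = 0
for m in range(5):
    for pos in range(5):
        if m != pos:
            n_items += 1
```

5² - 5 (exclude diagonal)
`n_items` takes the values: 0 → 1 → 2 → 3 → 4 → 5 → 6 → 7 → 8 → 9 → 10 → 11 → 12 → 13 → 14 → 15 → 16 → 17 → 18 → 19 → 20

Answer: 20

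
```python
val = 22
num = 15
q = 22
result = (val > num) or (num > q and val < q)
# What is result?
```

Trace:
`val = 22` → val = 22
`num = 15` → num = 15
`q = 22` → q = 22
`result = (val > num) or (num > q and val < q)` → result = True
So result = True

Answer: True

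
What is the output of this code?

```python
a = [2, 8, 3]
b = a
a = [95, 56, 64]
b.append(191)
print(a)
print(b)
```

Key concept: rebinding vs mutation: a is rebound to a new list, b still points at the original.
Step by step:
`a = [2, 8, 3]` → a = [2, 8, 3]
`b = a` → b = [2, 8, 3] (same object as a)
`a = [95, 56, 64]` → a = [95, 56, 64]
`b.append(191)` → b = [2, 8, 3, 191]
`print(a)` → prints [95, 56, 64]
`print(b)` → prints [2, 8, 3, 191]

Answer:
[95, 56, 64]
[2, 8, 3, 191]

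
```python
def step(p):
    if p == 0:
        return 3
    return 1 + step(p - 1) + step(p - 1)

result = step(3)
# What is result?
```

step(p) = 1 + 2·step(p-1), step(0)=3. Closed form: (3+1)·2^3 - 1 = 31.

Answer: 31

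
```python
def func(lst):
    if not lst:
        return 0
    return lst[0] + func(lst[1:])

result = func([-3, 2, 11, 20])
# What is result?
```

(-3) + 2 + 11 + 20 + 0 = 30

Answer: 30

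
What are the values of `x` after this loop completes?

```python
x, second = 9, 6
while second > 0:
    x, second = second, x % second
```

GCD of 9 and 6
`x` takes the values: 9 → 6 → 3

Answer: 3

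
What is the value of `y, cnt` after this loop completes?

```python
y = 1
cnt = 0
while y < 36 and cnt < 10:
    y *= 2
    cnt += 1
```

Double until >= 36 or 10 iterations
`y, cnt` takes the values: (1, 0) → (2, 0) → (2, 1) → (4, 1) → (4, 2) → (8, 2) → (8, 3) → (16, 3) → (16, 4) → (32, 4) → (32, 5) → (64, 5) → (64, 6)

Answer: 64, 6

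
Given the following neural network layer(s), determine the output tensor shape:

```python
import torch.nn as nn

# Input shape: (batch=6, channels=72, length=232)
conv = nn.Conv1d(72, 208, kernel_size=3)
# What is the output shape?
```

Input: (6, 72, 232) -> Output: (6, 208, 230)

Answer: (6, 208, 230)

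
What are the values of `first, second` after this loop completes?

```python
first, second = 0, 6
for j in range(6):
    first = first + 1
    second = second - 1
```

first goes 0→6, second goes 6→0
`first, second` takes the values: (0, 6) → (1, 6) → (1, 5) → (2, 5) → (2, 4) → (3, 4) → (3, 3) → (4, 3) → (4, 2) → (5, 2) → (5, 1) → (6, 1) → (6, 0)

Answer: 6, 0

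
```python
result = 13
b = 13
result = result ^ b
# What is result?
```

Trace:
`result = 13` → result = 13
`b = 13` → b = 13
`result = result ^ b` → result = 0
So result = 0

Answer: 0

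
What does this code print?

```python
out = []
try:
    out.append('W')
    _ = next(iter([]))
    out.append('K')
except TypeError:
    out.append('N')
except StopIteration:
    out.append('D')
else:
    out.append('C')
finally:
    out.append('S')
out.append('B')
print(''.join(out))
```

Execution trace: 'W' (try body) → 'D' (except StopIteration) → 'S' (finally) → 'B' (after the try/except). Output: WDSB

Answer: WDSB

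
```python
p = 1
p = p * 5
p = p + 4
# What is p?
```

Trace:
`p = 1` → p = 1
`p = p * 5` → p = 5
`p = p + 4` → p = 9
So p = 9

Answer: 9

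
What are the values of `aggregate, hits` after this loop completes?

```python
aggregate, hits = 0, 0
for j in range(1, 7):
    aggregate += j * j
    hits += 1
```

Sum of squares and count
`aggregate, hits` takes the values: (0, 0) → (1, 0) → (1, 1) → (5, 1) → (5, 2) → (14, 2) → (14, 3) → (30, 3) → (30, 4) → (55, 4) → (55, 5) → (91, 5) → (91, 6)

Answer: 91, 6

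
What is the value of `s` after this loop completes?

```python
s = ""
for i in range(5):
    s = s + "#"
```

Repeat '#' 5 times
`s` takes the values: "" → "#" → "##" → "###" → "####" → "#####"

Answer: "#####"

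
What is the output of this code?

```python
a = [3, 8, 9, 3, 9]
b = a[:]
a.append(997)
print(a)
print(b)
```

Key concept: slice [:] creates copy.
Step by step:
`a = [3, 8, 9, 3, 9]` → a = [3, 8, 9, 3, 9]
`b = a[:]` → b = [3, 8, 9, 3, 9]
`a.append(997)` → a = [3, 8, 9, 3, 9, 997]
`print(a)` → prints [3, 8, 9, 3, 9, 997]
`print(b)` → prints [3, 8, 9, 3, 9]

Answer:
[3, 8, 9, 3, 9, 997]
[3, 8, 9, 3, 9]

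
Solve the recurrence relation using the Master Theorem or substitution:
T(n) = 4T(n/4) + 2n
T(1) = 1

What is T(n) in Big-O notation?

By Master Theorem: a=4, b=4, f(n)=2n. Since log_4(4) = 1 and f(n) = Θ(n^1), Case 2 applies. T(n) = O(n log n).

Answer: O(n log n)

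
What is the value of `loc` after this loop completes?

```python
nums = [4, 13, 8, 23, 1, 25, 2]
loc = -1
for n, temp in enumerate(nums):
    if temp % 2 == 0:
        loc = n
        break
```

First even number index in [4, 13, 8, 23, 1, 25, 2]
`loc` takes the values: -1 → 0

Answer: 0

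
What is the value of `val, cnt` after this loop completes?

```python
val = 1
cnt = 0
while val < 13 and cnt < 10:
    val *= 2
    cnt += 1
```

Double until >= 13 or 10 iterations
`val, cnt` takes the values: (1, 0) → (2, 0) → (2, 1) → (4, 1) → (4, 2) → (8, 2) → (8, 3) → (16, 3) → (16, 4)

Answer: 16, 4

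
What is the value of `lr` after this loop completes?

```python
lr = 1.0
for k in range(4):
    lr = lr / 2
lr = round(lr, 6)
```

Halving LR 4 times: 1 / 2^4
`lr` takes the values: 1.0 → 0.5 → 0.25 → 0.125 → 0.0625

Answer: 0.0625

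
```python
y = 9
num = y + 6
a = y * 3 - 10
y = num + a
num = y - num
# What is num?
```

Trace:
`y = 9` → y = 9
`num = y + 6` → num = 15
`a = y * 3 - 10` → a = 17
`y = num + a` → y = 32
`num = y - num` → num = 17
So num = 17

Answer: 17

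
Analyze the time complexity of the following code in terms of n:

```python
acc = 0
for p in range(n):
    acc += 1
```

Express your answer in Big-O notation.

Each loop level contributes: n. Multiplying the contributions gives O(n).

Answer: O(n)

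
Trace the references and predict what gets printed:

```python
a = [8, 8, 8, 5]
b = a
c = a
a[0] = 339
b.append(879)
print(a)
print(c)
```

Key concept: multiple aliases.
Step by step:
`a = [8, 8, 8, 5]` → a = [8, 8, 8, 5]
`b = a` → b = [8, 8, 8, 5] (same object as a)
`c = a` → c = [8, 8, 8, 5] (same object as a, b)
`a[0] = 339` → a = [339, 8, 8, 5] (same object as b, c); b = [339, 8, 8, 5] (same object as a, c); c = [339, 8, 8, 5] (same object as a, b)
`b.append(879)` → a = [339, 8, 8, 5, 879] (same object as b, c); b = [339, 8, 8, 5, 879] (same object as a, c); c = [339, 8, 8, 5, 879] (same object as a, b)
`print(a)` → prints [339, 8, 8, 5, 879]
`print(c)` → prints [339, 8, 8, 5, 879]

Answer:
[339, 8, 8, 5, 879]
[339, 8, 8, 5, 879]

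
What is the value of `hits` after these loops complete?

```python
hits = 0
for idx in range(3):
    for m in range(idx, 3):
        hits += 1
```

Upper triangle: 3 + 2 + ... + 1
`hits` takes the values: 0 → 1 → 2 → 3 → 4 → 5 → 6

Answer: 6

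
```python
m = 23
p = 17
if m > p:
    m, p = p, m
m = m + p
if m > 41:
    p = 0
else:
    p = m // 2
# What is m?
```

Trace:
`m = 23` → m = 23
`p = 17` → p = 17
`if m > p: ...` → m > p is True → m = 17; p = 23
`m = m + p` → m = 40
`if m > 41: ...` → m > 41 is False, take else branch → p = 20
So m = 40

Answer: 40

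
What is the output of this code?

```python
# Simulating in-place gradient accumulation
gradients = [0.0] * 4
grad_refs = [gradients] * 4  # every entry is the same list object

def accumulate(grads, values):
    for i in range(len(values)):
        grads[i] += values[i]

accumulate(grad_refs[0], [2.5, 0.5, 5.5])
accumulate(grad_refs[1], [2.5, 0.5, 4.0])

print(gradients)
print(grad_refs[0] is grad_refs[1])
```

Key concept: gradient accumulation aliasing.
Step by step:
`gradients = [0.0] * 4` → gradients = [0.0, 0.0, 0.0, 0.0]
`grad_refs = [gradients] * 4` → grad_refs = [[0.0, 0.0, 0.0, 0.0], [0.0, 0.0, 0.0, 0.0], [0.0, 0.0, 0.0, 0.0], [0.0, 0.0, 0.0, 0.0]]
`accumulate(grad_refs[0], [2.5, 0.5, 5.5])` → gradients = [2.5, 0.5, 5.5, 0.0]; grad_refs = [[2.5, 0.5, 5.5, 0.0], [2.5, 0.5, 5.5, 0.0], [2.5, 0.5, 5.5, 0.0], [2.5, 0.5, 5.5, 0.0]]
`accumulate(grad_refs[1], [2.5, 0.5, 4.0])` → gradients = [5.0, 1.0, 9.5, 0.0]; grad_refs = [[5.0, 1.0, 9.5, 0.0], [5.0, 1.0, 9.5, 0.0], [5.0, 1.0, 9.5, 0.0], [5.0, 1.0, 9.5, 0.0]]
`print(gradients)` → prints [5.0, 1.0, 9.5, 0.0]
`print(grad_refs[0] is grad_refs[1])` → prints True

Answer:
[5.0, 1.0, 9.5, 0.0]
True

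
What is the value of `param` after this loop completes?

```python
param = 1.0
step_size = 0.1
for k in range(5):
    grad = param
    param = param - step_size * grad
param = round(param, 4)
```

Gradient descent: w = 1.0 * (1 - 0.1)^5
`param` takes the values: 1.0 → 0.9 → 0.81 → 0.729 → 0.6561 → 0.59049 → 0.5905

Answer: 0.5905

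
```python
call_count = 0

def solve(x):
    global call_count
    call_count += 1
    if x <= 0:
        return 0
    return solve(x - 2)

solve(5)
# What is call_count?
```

Linear recursion stepping by 2: 4 calls from x=5 down to ≤0.

Answer: 4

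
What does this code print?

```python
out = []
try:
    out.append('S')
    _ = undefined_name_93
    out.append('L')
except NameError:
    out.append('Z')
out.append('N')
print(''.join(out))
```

Execution trace: 'S' (try body) → 'Z' (except NameError) → 'N' (after the try/except). Output: SZN

Answer: SZN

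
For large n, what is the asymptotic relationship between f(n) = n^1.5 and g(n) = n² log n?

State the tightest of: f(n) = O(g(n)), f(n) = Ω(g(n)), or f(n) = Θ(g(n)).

n^1.5 vs n² log n: f(n) = O(g(n)) but not Ω(g(n)) — n² log n grows strictly faster than n^1.5.

Answer: f(n) = O(g(n)) but not Ω(g(n)) — n² log n grows strictly faster than n^1.5.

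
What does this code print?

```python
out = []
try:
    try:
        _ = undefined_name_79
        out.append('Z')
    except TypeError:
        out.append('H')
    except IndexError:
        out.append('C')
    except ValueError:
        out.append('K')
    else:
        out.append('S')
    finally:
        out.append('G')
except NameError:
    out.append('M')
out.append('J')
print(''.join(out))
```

Execution trace: 'G' (finally) → 'M' (outer except NameError) → 'J' (after the try/except). Output: GMJ

Answer: GMJ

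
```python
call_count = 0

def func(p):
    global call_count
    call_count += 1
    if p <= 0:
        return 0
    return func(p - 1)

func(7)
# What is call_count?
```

Linear recursion stepping by 1: 8 calls from p=7 down to ≤0.

Answer: 8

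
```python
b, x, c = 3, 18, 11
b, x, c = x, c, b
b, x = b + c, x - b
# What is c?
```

Trace:
`b, x, c = 3, 18, 11` → b = 3; x = 18; c = 11
`b, x, c = x, c, b` → b = 18; x = 11; c = 3
`b, x = b + c, x - b` → b = 21; x = -7
So c = 3

Answer: 3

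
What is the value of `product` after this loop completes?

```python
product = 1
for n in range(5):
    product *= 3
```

3^5 = 243
`product` takes the values: 1 → 3 → 9 → 27 → 81 → 243

Answer: 243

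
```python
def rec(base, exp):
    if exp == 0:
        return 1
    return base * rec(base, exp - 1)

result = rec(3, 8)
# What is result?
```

rec(3, 8) = 3 * 3 * 3 * 3 * 3 * 3 * 3 * 3 = 6561

Answer: 6561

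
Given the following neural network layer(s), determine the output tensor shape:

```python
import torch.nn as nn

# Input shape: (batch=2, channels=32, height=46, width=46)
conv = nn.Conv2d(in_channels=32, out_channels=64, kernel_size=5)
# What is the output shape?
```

Input: (2, 32, 46, 46) -> Output: (2, 64, 42, 42)

Answer: (2, 64, 42, 42)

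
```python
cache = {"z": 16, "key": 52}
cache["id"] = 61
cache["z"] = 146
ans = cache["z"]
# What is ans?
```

Trace:
`cache = {"z": 16, "key": 52}` → cache = {'z': 16, 'key': 52}
`cache["id"] = 61` → cache = {'z': 16, 'key': 52, 'id': 61}
`cache["z"] = 146` → cache = {'z': 146, 'key': 52, 'id': 61}
`ans = cache["z"]` → ans = 146
So ans = 146

Answer: 146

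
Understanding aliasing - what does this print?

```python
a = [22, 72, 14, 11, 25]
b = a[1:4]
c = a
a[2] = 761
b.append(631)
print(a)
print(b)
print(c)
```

Key concept: slice vs alias.
Step by step:
`a = [22, 72, 14, 11, 25]` → a = [22, 72, 14, 11, 25]
`b = a[1:4]` → b = [72, 14, 11]
`c = a` → c = [22, 72, 14, 11, 25] (same object as a)
`a[2] = 761` → a = [22, 72, 761, 11, 25] (same object as c); c = [22, 72, 761, 11, 25] (same object as a)
`b.append(631)` → b = [72, 14, 11, 631]
`print(a)` → prints [22, 72, 761, 11, 25]
`print(b)` → prints [72, 14, 11, 631]
`print(c)` → prints [22, 72, 761, 11, 25]

Answer:
[22, 72, 761, 11, 25]
[72, 14, 11, 631]
[22, 72, 761, 11, 25]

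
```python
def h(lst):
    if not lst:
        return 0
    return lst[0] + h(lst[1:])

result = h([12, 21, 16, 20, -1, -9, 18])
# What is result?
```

12 + 21 + 16 + 20 + (-1) + (-9) + 18 + 0 = 77

Answer: 77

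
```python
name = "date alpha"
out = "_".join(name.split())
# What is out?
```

Trace:
`name = "date alpha"` → name = 'date alpha'
`out = "_".join(name.split())` → out = 'date_alpha'
So out = 'date_alpha'

Answer: 'date_alpha'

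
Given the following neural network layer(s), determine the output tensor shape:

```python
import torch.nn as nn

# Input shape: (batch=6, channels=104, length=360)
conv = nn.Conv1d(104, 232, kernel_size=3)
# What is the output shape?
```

Input: (6, 104, 360) -> Output: (6, 232, 358)

Answer: (6, 232, 358)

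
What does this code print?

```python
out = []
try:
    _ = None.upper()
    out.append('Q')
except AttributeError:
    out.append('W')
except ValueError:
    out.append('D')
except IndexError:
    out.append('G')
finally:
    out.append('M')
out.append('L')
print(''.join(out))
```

Execution trace: 'W' (except AttributeError) → 'M' (finally) → 'L' (after the try/except). Output: WML

Answer: WML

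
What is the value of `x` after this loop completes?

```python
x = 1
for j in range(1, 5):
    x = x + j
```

Start at 1, add 1 through 4
`x` takes the values: 1 → 2 → 4 → 7 → 11

Answer: 11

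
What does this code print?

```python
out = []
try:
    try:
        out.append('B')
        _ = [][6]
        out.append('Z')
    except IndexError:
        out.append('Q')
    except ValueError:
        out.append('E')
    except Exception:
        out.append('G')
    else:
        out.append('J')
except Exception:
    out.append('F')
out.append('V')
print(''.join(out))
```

Execution trace: 'B' (inner try body) → 'Q' (inner except IndexError) → 'V' (after the try/except). Output: BQV

Answer: BQV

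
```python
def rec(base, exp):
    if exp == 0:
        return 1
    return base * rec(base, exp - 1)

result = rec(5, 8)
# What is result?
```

rec(5, 8) = 5 * 5 * 5 * 5 * 5 * 5 * 5 * 5 = 390625

Answer: 390625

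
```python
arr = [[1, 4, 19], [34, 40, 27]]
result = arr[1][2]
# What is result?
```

Trace:
`arr = [[1, 4, 19], [34, 40, 27]]` → arr = [[1, 4, 19], [34, 40, 27]]
`result = arr[1][2]` → result = 27
So result = 27

Answer: 27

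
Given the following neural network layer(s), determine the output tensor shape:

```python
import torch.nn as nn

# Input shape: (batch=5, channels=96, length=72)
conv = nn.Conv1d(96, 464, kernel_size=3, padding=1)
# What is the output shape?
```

Input: (5, 96, 72) -> Output: (5, 464, 72)

Answer: (5, 464, 72)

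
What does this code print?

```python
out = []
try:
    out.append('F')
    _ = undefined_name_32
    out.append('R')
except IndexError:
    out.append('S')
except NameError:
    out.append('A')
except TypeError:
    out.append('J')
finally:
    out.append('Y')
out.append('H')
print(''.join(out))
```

Execution trace: 'F' (try body) → 'A' (except NameError) → 'Y' (finally) → 'H' (after the try/except). Output: FAYH

Answer: FAYH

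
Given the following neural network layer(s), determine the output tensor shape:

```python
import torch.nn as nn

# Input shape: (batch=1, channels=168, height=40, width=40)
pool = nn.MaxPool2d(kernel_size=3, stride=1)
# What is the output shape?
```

Input: (1, 168, 40, 40) -> Output: (1, 168, 38, 38)

Answer: (1, 168, 38, 38)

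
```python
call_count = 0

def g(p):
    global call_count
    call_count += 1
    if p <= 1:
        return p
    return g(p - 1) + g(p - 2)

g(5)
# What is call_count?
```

Calls(p) = 1 + Calls(p-1) + Calls(p-2); Calls(0)=Calls(1)=1. For p=5 this gives 15.

Answer: 15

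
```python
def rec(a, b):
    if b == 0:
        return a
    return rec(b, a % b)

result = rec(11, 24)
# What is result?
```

rec(11, 24) -> rec(24, 11) -> rec(11, 2) -> rec(2, 1) -> rec(1, 0) -> 1

Answer: 1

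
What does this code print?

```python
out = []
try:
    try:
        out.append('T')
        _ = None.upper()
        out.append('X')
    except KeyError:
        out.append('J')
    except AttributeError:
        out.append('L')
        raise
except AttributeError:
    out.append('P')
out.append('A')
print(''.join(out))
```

Execution trace: 'T' (inner try body) → 'L' (inner except AttributeError) → 'P' (outer except AttributeError) → 'A' (after the try/except). Output: TLPA

Answer: TLPA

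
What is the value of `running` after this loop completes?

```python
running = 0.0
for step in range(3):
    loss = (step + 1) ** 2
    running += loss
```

Sum of squared losses 1² + 2² + ... + 3²
`running` takes the values: 0.0 → 1.0 → 5.0 → 14.0

Answer: 14.0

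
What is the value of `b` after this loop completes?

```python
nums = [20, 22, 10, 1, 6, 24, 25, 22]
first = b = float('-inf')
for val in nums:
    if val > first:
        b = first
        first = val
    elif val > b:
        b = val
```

Second largest (with repeats) in [20, 22, 10, 1, 6, 24, 25, 22]
`b` takes the values: -inf → 20 → 22 → 24

Answer: 24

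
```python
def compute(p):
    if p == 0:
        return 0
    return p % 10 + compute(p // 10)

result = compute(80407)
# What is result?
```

Sum of digits of 80407: 7 + 0 + 4 + 0 + 8 = 19

Answer: 19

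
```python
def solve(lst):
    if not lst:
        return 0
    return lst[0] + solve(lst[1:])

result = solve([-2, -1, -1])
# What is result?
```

(-2) + (-1) + (-1) + 0 = -4

Answer: -4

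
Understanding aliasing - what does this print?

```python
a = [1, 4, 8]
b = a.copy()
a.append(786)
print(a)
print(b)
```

Key concept: list.copy() creates independent copy.
Step by step:
`a = [1, 4, 8]` → a = [1, 4, 8]
`b = a.copy()` → b = [1, 4, 8]
`a.append(786)` → a = [1, 4, 8, 786]
`print(a)` → prints [1, 4, 8, 786]
`print(b)` → prints [1, 4, 8]

Answer:
[1, 4, 8, 786]
[1, 4, 8]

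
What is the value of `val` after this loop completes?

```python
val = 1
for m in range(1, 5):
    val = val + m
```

Start at 1, add 1 through 4
`val` takes the values: 1 → 2 → 4 → 7 → 11

Answer: 11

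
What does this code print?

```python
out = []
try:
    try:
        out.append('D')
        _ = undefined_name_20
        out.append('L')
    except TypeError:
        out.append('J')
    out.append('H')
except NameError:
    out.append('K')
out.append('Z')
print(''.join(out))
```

Execution trace: 'D' (inner try body) → 'K' (except NameError) → 'Z' (after the try/except). Output: DKZ

Answer: DKZ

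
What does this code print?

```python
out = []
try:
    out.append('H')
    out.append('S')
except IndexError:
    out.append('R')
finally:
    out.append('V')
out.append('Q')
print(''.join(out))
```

Execution trace: 'H' (try body) → 'S' (try body, no exception) → 'V' (finally) → 'Q' (after the try/except). Output: HSVQ

Answer: HSVQ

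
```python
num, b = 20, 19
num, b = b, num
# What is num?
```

Trace:
`num, b = 20, 19` → num = 20; b = 19
`num, b = b, num` → num = 19; b = 20
So num = 19

Answer: 19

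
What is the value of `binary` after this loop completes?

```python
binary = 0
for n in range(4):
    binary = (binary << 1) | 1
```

Build 4 consecutive 1-bits: 0b1111
`binary` takes the values: 0 → 1 → 3 → 7 → 15

Answer: 15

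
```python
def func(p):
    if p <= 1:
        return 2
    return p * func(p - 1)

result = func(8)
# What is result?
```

func(8) = 8 * 7 * 6 * 5 * 4 * 3 * 2 * 2 = 80640

Answer: 80640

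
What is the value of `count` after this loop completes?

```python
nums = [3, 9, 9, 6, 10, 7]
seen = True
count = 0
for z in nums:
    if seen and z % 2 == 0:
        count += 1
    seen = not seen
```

Count even values at even positions
`count` takes the values: 0 → 1

Answer: 1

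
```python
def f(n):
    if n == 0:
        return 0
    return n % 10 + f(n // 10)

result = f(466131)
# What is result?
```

Sum of digits of 466131: 1 + 3 + 1 + 6 + 6 + 4 = 21

Answer: 21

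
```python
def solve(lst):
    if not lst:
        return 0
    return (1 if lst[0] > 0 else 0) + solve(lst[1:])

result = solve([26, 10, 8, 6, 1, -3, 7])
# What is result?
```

Count of positive elements in [26, 10, 8, 6, 1, -3, 7] = 6

Answer: 6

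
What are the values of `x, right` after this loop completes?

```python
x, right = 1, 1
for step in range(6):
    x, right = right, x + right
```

Fibonacci: after 6 iterations
`x, right` takes the values: (1, 1) → (1, 2) → (2, 3) → (3, 5) → (5, 8) → (8, 13) → (13, 21)

Answer: 13, 21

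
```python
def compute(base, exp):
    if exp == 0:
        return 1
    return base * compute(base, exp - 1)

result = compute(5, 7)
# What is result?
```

compute(5, 7) = 5 * 5 * 5 * 5 * 5 * 5 * 5 = 78125

Answer: 78125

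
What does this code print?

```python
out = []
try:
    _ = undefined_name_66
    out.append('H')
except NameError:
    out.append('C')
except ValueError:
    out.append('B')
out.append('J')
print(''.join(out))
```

Execution trace: 'C' (except NameError) → 'J' (after the try/except). Output: CJ

Answer: CJ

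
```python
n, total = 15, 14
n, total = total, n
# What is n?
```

Trace:
`n, total = 15, 14` → n = 15; total = 14
`n, total = total, n` → n = 14; total = 15
So n = 14

Answer: 14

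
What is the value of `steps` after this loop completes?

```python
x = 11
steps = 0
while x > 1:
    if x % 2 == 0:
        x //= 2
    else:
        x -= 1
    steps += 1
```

Steps to reduce 11 to 1
`steps` takes the values: 0 → 1 → 2 → 3 → 4 → 5

Answer: 5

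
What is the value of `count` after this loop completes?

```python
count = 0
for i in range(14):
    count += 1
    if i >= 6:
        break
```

Loop breaks when i reaches 6, count is 7
`count` takes the values: 0 → 1 → 2 → 3 → 4 → 5 → 6 → 7

Answer: 7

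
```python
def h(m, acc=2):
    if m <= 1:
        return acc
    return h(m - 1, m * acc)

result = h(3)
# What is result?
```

Accumulator trace (n, acc): (3, 2) -> (2, 6) -> (1, 12) -> return 12

Answer: 12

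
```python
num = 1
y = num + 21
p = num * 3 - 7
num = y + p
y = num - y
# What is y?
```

Trace:
`num = 1` → num = 1
`y = num + 21` → y = 22
`p = num * 3 - 7` → p = -4
`num = y + p` → num = 18
`y = num - y` → y = -4
So y = -4

Answer: -4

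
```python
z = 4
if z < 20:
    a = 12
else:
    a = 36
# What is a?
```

Trace:
`z = 4` → z = 4
`if z < 20: ...` → z < 20 is True → a = 12
So a = 12

Answer: 12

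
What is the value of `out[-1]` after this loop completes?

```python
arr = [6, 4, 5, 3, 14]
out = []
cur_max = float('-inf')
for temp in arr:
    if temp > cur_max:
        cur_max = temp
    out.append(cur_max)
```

Running max ends at 14
`out` takes the values: [] → [6] → [6, 6] → [6, 6, 6] → [6, 6, 6, 6] → [6, 6, 6, 6, 14]
So `out[-1]` = 14

Answer: 14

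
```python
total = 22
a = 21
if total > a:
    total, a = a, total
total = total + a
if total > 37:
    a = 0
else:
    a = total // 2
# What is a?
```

Trace:
`total = 22` → total = 22
`a = 21` → a = 21
`if total > a: ...` → total > a is True → total = 21; a = 22
`total = total + a` → total = 43
`if total > 37: ...` → total > 37 is True → a = 0
So a = 0

Answer: 0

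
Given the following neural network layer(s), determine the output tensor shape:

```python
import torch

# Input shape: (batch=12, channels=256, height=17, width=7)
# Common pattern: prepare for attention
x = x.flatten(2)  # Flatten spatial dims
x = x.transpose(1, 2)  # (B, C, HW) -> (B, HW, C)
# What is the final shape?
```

Input: (12, 256, 17, 7) -> after flatten(2): (12, 256, 119) -> Output: (12, 119, 256)

Answer: (12, 119, 256)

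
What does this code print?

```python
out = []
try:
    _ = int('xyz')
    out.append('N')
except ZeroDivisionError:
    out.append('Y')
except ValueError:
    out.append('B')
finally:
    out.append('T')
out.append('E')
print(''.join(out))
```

Execution trace: 'B' (except ValueError) → 'T' (finally) → 'E' (after the try/except). Output: BTE

Answer: BTE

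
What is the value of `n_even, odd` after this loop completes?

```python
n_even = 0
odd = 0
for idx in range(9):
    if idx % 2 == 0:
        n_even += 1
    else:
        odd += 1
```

Count evens and odds in range(9)
`n_even, odd` takes the values: (0, 0) → (1, 0) → (1, 1) → (2, 1) → (2, 2) → (3, 2) → (3, 3) → (4, 3) → (4, 4) → (5, 4)

Answer: 5, 4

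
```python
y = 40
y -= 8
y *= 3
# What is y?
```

Trace:
`y = 40` → y = 40
`y -= 8` → y = 32
`y *= 3` → y = 96
So y = 96

Answer: 96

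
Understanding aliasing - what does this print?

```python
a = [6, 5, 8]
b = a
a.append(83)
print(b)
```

Key concept: basic list aliasing.
Step by step:
`a = [6, 5, 8]` → a = [6, 5, 8]
`b = a` → b = [6, 5, 8] (same object as a)
`a.append(83)` → a = [6, 5, 8, 83] (same object as b); b = [6, 5, 8, 83] (same object as a)
`print(b)` → prints [6, 5, 8, 83]

Answer: [6, 5, 8, 83]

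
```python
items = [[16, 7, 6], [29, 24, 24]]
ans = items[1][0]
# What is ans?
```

Trace:
`items = [[16, 7, 6], [29, 24, 24]]` → items = [[16, 7, 6], [29, 24, 24]]
`ans = items[1][0]` → ans = 29
So ans = 29

Answer: 29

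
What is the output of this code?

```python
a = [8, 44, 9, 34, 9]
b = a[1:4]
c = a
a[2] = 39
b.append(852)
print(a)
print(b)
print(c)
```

Key concept: slice vs alias.
Step by step:
`a = [8, 44, 9, 34, 9]` → a = [8, 44, 9, 34, 9]
`b = a[1:4]` → b = [44, 9, 34]
`c = a` → c = [8, 44, 9, 34, 9] (same object as a)
`a[2] = 39` → a = [8, 44, 39, 34, 9] (same object as c); c = [8, 44, 39, 34, 9] (same object as a)
`b.append(852)` → b = [44, 9, 34, 852]
`print(a)` → prints [8, 44, 39, 34, 9]
`print(b)` → prints [44, 9, 34, 852]
`print(c)` → prints [8, 44, 39, 34, 9]

Answer:
[8, 44, 39, 34, 9]
[44, 9, 34, 852]
[8, 44, 39, 34, 9]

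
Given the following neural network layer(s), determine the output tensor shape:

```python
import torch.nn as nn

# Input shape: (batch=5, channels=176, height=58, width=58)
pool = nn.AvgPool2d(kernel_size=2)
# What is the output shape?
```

Input: (5, 176, 58, 58) -> Output: (5, 176, 29, 29)

Answer: (5, 176, 29, 29)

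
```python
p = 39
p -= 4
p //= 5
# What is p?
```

Trace:
`p = 39` → p = 39
`p -= 4` → p = 35
`p //= 5` → p = 7
So p = 7

Answer: 7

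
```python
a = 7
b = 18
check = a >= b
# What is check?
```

Trace:
`a = 7` → a = 7
`b = 18` → b = 18
`check = a >= b` → check = False
So check = False

Answer: False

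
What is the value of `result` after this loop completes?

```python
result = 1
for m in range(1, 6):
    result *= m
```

5! = 120
`result` takes the values: 1 → 2 → 6 → 24 → 120

Answer: 120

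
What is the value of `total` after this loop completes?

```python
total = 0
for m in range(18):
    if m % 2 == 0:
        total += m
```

Sum of even numbers 0 to 17
`total` takes the values: 0 → 2 → 6 → 12 → 20 → 30 → 42 → 56 → 72

Answer: 72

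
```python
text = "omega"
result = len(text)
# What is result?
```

Trace:
`text = "omega"` → text = 'omega'
`result = len(text)` → result = 5
So result = 5

Answer: 5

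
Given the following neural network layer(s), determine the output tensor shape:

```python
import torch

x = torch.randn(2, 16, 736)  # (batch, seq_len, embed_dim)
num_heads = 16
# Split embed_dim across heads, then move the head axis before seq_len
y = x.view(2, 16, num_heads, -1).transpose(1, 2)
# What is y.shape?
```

Input: (2, 16, 736) -> head_dim = 736 // 16 = 46; after view: (2, 16, 16, 46) -> after transpose(1, 2): (2, 16, 16, 46) -> Output: (2, 16, 16, 46)

Answer: (2, 16, 16, 46)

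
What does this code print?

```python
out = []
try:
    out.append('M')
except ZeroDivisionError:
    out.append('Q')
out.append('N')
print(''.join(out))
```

Execution trace: 'M' (try body, no exception) → 'N' (after the try/except). Output: MN

Answer: MN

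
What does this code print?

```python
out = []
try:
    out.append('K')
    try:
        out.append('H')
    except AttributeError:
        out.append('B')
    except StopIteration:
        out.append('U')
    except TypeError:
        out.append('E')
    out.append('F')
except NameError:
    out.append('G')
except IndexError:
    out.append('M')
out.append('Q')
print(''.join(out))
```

Execution trace: 'K' (try body) → 'H' (inner try body, no exception) → 'F' (try body, no exception) → 'Q' (after the try/except). Output: KHFQ

Answer: KHFQ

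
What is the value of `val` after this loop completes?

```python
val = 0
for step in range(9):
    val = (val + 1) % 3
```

Increment mod 3, 9 times = 0
`val` takes the values: 0 → 1 → 2 → 0 → 1 → 2 → 0 → 1 → 2 → 0

Answer: 0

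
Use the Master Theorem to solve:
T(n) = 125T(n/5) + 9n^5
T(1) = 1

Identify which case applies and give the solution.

a=125, b=5, f(n)=9n^5. log_5(125) = 3. Since c=5 > 3 and the regularity condition holds (125(n/5)^5 = (125/5^5)n^5 with 125/5^5 < 1), Case 3 applies: T(n) = Θ(f(n)) = O(n^5).

Answer: O(n^5) - Case 3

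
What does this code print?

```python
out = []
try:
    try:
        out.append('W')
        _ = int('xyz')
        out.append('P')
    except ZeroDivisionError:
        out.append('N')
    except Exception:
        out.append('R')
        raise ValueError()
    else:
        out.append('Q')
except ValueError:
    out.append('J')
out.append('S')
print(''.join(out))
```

Execution trace: 'W' (inner try body) → 'R' (inner except Exception) → 'J' (outer except ValueError) → 'S' (after the try/except). Output: WRJS

Answer: WRJS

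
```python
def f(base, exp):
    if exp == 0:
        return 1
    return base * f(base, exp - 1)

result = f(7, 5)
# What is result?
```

f(7, 5) = 7 * 7 * 7 * 7 * 7 = 16807

Answer: 16807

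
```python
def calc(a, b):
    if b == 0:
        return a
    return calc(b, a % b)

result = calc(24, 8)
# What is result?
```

calc(24, 8) -> calc(8, 0) -> 8

Answer: 8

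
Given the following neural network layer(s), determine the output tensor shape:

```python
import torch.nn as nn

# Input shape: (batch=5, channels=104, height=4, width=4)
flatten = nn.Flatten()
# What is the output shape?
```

Input: (5, 104, 4, 4) -> Output: (5, 1664)

Answer: (5, 1664)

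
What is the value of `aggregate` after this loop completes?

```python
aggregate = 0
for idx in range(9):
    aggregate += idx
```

Sum of 0 to 8 = 36
`aggregate` takes the values: 0 → 1 → 3 → 6 → 10 → 15 → 21 → 28 → 36

Answer: 36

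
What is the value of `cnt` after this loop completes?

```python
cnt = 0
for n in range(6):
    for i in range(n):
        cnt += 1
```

Triangle number: 0+1+2+...+5
`cnt` takes the values: 0 → 1 → 2 → 3 → 4 → 5 → 6 → 7 → 8 → 9 → 10 → 11 → 12 → 13 → 14 → 15

Answer: 15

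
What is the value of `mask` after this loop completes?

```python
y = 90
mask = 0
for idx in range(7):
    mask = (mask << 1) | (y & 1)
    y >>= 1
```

Reverse lowest 7 bits of 90
`mask` takes the values: 0 → 1 → 2 → 5 → 11 → 22 → 45

Answer: 45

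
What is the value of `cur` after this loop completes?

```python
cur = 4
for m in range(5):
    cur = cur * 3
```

Multiply by 3, 5 times: 4 * 3^5 = 972
`cur` takes the values: 4 → 12 → 36 → 108 → 324 → 972

Answer: 972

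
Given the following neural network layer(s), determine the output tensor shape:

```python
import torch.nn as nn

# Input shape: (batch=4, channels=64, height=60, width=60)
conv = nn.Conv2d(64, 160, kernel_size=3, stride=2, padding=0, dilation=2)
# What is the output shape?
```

Input: (4, 64, 60, 60) -> Output: (4, 160, 28, 28)

Answer: (4, 160, 28, 28)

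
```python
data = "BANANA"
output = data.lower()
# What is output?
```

Trace:
`data = "BANANA"` → data = 'BANANA'
`output = data.lower()` → output = 'banana'
So output = 'banana'

Answer: 'banana'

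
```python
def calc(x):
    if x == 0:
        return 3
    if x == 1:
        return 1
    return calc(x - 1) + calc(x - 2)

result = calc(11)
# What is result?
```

Build up from base cases: calc(0)=3, calc(1)=1, calc(2)=4, calc(3)=5, calc(4)=9, calc(5)=14, calc(6)=23, ..., calc(11)=254

Answer: 254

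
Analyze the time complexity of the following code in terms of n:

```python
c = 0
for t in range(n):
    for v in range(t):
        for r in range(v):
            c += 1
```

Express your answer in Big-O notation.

Each loop level contributes: n × n × n. Multiplying the contributions gives O(n^3).

Answer: O(n^3)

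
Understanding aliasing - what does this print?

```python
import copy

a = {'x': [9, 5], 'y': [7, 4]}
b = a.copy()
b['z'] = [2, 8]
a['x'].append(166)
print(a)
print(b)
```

Key concept: shallow copy of dict with mutable values.
Step by step:
`a = {'x': [9, 5], 'y': [7, 4]}` → a = {'x': [9, 5], 'y': [7, 4]}
`b = a.copy()` → b = {'x': [9, 5], 'y': [7, 4]}
`b['z'] = [2, 8]` → b = {'x': [9, 5], 'y': [7, 4], 'z': [2, 8]}
`a['x'].append(166)` → a = {'x': [9, 5, 166], 'y': [7, 4]}; b = {'x': [9, 5, 166], 'y': [7, 4], 'z': [2, 8]}
`print(a)` → prints {'x': [9, 5, 166], 'y': [7, 4]}
`print(b)` → prints {'x': [9, 5, 166], 'y': [7, 4], 'z': [2, 8]}

Answer:
{'x': [9, 5, 166], 'y': [7, 4]}
{'x': [9, 5, 166], 'y': [7, 4], 'z': [2, 8]}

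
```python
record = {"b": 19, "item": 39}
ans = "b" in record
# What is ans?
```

Trace:
`record = {"b": 19, "item": 39}` → record = {'b': 19, 'item': 39}
`ans = "b" in record` → ans = True
So ans = True

Answer: True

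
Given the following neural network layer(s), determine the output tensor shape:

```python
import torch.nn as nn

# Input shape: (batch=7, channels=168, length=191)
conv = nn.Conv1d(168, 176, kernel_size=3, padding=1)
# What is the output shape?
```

Input: (7, 168, 191) -> Output: (7, 176, 191)

Answer: (7, 176, 191)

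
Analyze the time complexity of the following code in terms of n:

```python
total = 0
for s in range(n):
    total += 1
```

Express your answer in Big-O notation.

Each loop level contributes: n. Multiplying the contributions gives O(n).

Answer: O(n)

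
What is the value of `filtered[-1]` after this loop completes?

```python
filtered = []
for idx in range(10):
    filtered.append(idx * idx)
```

Last element of squares 0 to 9
`filtered` takes the values: [] → [0] → [0, 1] → [0, 1, 4] → [0, 1, 4, 9] → [0, 1, 4, 9, 16] → [0, 1, 4, 9, 16, 25] → [0, 1, 4, 9, 16, 25, 36] → [0, 1, 4, 9, 16, 25, 36, 49] → [0, 1, 4, 9, 16, 25, 36, 49, 64] → [0, 1, 4, 9, 16, 25, 36, 49, 64, 81]
So `filtered[-1]` = 81

Answer: 81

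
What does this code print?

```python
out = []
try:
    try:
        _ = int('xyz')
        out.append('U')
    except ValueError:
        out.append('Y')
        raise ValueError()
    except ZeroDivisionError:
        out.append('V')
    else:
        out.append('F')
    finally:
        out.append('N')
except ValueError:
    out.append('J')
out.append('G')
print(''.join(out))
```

Execution trace: 'Y' (inner except ValueError) → 'N' (inner finally) → 'J' (outer except ValueError) → 'G' (after the try/except). Output: YNJG

Answer: YNJG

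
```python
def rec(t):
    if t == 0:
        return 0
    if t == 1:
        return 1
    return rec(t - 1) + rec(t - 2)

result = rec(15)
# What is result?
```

Build up from base cases: rec(0)=0, rec(1)=1, rec(2)=1, rec(3)=2, rec(4)=3, rec(5)=5, rec(6)=8, ..., rec(15)=610

Answer: 610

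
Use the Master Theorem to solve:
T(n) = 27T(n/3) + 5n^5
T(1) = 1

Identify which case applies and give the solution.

a=27, b=3, f(n)=5n^5. log_3(27) = 3. Since c=5 > 3 and the regularity condition holds (27(n/3)^5 = (27/3^5)n^5 with 27/3^5 < 1), Case 3 applies: T(n) = Θ(f(n)) = O(n^5).

Answer: O(n^5) - Case 3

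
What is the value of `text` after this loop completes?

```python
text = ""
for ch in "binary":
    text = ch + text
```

Reverse 'binary'
`text` takes the values: "" → "b" → "ib" → "nib" → "anib" → "ranib" → "yranib"

Answer: "yranib"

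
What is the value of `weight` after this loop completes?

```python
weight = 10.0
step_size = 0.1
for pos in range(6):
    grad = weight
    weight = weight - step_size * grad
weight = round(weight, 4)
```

Gradient descent: w = 10.0 * (1 - 0.1)^6
`weight` takes the values: 10.0 → 9.0 → 8.1 → 7.29 → 6.561 → 5.9049 → 5.31441 → 5.3144

Answer: 5.3144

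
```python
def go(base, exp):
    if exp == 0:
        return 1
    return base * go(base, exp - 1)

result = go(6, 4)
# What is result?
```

go(6, 4) = 6 * 6 * 6 * 6 = 1296

Answer: 1296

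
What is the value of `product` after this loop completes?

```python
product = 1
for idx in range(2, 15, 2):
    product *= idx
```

Product of even numbers 2 to 14
`product` takes the values: 1 → 2 → 8 → 48 → 384 → 3840 → 46080 → 645120

Answer: 645120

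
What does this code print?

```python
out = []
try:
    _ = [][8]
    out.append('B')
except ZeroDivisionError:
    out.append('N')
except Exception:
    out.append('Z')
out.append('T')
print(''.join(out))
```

Execution trace: 'Z' (except Exception) → 'T' (after the try/except). Output: ZT

Answer: ZT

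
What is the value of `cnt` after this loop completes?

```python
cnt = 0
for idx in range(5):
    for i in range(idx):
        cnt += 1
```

Triangle number: 0+1+2+...+4
`cnt` takes the values: 0 → 1 → 2 → 3 → 4 → 5 → 6 → 7 → 8 → 9 → 10

Answer: 10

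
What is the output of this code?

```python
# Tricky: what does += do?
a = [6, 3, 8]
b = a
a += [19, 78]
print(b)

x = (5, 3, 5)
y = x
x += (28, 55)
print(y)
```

Key concept: += behavior differs for mutable vs immutable.
Step by step:
`a = [6, 3, 8]` → a = [6, 3, 8]
`b = a` → b = [6, 3, 8] (same object as a)
`a += [19, 78]` → a = [6, 3, 8, 19, 78] (same object as b); b = [6, 3, 8, 19, 78] (same object as a)
`print(b)` → prints [6, 3, 8, 19, 78]
`x = (5, 3, 5)` → x = (5, 3, 5)
`y = x` → y = (5, 3, 5)
`x += (28, 55)` → x = (5, 3, 5, 28, 55)
`print(y)` → prints (5, 3, 5)

Answer:
[6, 3, 8, 19, 78]
(5, 3, 5)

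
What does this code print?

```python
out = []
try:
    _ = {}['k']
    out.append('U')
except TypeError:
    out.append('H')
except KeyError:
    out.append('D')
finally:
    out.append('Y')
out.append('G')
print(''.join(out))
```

Execution trace: 'D' (except KeyError) → 'Y' (finally) → 'G' (after the try/except). Output: DYG

Answer: DYG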